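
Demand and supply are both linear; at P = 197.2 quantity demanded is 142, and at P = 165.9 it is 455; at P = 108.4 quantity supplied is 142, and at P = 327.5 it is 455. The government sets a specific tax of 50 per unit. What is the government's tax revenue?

Demand slope = (165.9 − 197.2)/(455 − 142) = −0.1, so P = 211.4 − 0.1Q.
Supply slope = (327.5 − 108.4)/(455 − 142) = 0.7, so P = 9 + 0.7Q.
Competitive equilibrium: 211.4 − 0.1Q = 9 + 0.7Q → Q* = 253, P* = 186.1.
With the tax, the buyer price exceeds the seller price by 50: (211.4 − 0.1Q) − (9 + 0.7Q) = 50 → Q' = 190.5.
Tax revenue = 50 × 190.5 = 9525.

9525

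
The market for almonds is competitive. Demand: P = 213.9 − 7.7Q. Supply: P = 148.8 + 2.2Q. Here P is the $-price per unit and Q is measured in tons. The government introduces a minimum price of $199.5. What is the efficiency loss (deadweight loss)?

Competitive equilibrium: 213.9 − 7.7Q = 148.8 + 2.2Q → Q* = 6.5758, P* = 163.2667.
At the floor P = 199.5, quantity demanded = (213.9 − 199.5)/7.7 = 1.8701.
Sellers' marginal cost at Q' = 1.8701: 148.8 + 2.2·1.8701 = 152.9142.
ΔQ = 6.5758 − 1.8701 = 4.7057; wedge = 199.5 − 152.9142 = 46.5858.
The triangle = ½ × 4.7057 × 46.5858 = $109.61.

$109.61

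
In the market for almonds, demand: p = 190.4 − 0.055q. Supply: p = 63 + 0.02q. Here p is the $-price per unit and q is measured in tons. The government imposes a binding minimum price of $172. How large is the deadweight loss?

Competitive equilibrium: 190.4 − 0.055q = 63 + 0.02q → q* = 1698.66667, p* = 96.97333.
At the floor p = 172, quantity demanded = (190.4 − 172)/0.055 = 334.54545.
Sellers' marginal cost at q' = 334.54545: 63 + 0.02·334.54545 = 69.69091.
Δq = 1698.66667 − 334.54545 = 1364.12122; wedge = 172 − 69.69091 = 102.30909.
Deadweight loss = ½ × 1364.12122 × 102.30909 = $69781.

$69781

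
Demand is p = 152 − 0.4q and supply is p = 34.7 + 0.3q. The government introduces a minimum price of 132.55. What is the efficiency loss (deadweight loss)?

Competitive equilibrium: 152 − 0.4q = 34.7 + 0.3q → q* = 167.5714, p* = 84.9714.
At the floor p = 132.55, quantity demanded = (152 − 132.55)/0.4 = 48.625.
Sellers' marginal cost at q' = 48.625: 34.7 + 0.3·48.625 = 49.2875.
Δq = 167.5714 − 48.625 = 118.9464; wedge = 132.55 − 49.2875 = 83.2625.
Deadweight loss = ½ × 118.9464 × 83.2625 = 4951.89.

4951.89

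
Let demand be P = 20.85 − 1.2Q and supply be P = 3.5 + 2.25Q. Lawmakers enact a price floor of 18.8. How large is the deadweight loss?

19.02

Competitive equilibrium: 20.85 − 1.2Q = 3.5 + 2.25Q → Q* = 5.029, P* = 14.8152.
At the floor P = 18.8, quantity demanded = (20.85 − 18.8)/1.2 = 1.7083.
Sellers' marginal cost at Q' = 1.7083: 3.5 + 2.25·1.7083 = 7.3437.
ΔQ = 5.029 − 1.7083 = 3.3207; wedge = 18.8 − 7.3437 = 11.4563.
The triangle = ½ × 3.3207 × 11.4563 = 19.02.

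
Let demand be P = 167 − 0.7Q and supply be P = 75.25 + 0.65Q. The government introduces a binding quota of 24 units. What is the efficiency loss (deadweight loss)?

Competitive equilibrium: 167 − 0.7Q = 75.25 + 0.65Q → Q* = 67.963, P* = 119.4259.
At Q = 24: demand price = 167 − 0.7·24 = 150.2; supply price = 75.25 + 0.65·24 = 90.85.
ΔQ = 67.963 − 24 = 43.963; wedge = 150.2 − 90.85 = 59.35.
DWL = ½ × 43.963 × 59.35 = 1304.60.

1304.60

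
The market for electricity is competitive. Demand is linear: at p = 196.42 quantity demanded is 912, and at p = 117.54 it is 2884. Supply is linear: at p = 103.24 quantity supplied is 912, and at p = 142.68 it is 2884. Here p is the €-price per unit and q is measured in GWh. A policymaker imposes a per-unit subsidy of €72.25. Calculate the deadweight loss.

€43500.52

Demand slope = (117.54 − 196.42)/(2884 − 912) = −0.04, so p = 232.9 − 0.04q.
Supply slope = (142.68 − 103.24)/(2884 − 912) = 0.02, so p = 85 + 0.02q.
Competitive equilibrium: 232.9 − 0.04q = 85 + 0.02q → q* = 2465, p* = 134.3.
The subsidy lowers effective supply by 72.25: p = 12.75 + 0.02q.
New quantity: 232.9 − 0.04q = 12.75 + 0.02q → q' = 3669.1667.
Overproduction Δq = 3669.1667 − 2465 = 1204.1667; wedge = subsidy = 72.25.
The triangle = ½ × 1204.1667 × 72.25 = €43500.52.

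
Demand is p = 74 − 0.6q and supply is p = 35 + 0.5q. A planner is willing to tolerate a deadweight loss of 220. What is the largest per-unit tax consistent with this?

Competitive equilibrium: 74 − 0.6q = 35 + 0.5q → q* = 35.4545, p* = 52.7273.
A tax t gives Δq = t/1.1 and wedge t, so DWL = t²/2.2.
t²/2.2 = 220 → t² = 484 → t = 22.

22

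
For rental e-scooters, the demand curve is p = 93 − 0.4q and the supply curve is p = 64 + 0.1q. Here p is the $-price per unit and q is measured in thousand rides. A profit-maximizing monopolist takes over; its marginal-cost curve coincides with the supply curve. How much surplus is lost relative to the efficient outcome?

$166.12 thousand

Competitive equilibrium: 93 − 0.4q = 64 + 0.1q → q* = 58, p* = 69.8.
Marginal revenue: MR = 93 − 0.8q. Set MR = MC: 93 − 0.8q = 64 + 0.1q → q_m = 32.2222.
Price p_m = 93 − 0.4·32.2222 = 80.1111; MC(q_m) = 64 + 0.1·32.2222 = 67.2222.
Competitive q* = 58, so Δq = 25.7778; wedge = 80.1111 − 67.2222 = 12.8889.
The triangle = ½ × 25.7778 × 12.8889 = $166.12 thousand.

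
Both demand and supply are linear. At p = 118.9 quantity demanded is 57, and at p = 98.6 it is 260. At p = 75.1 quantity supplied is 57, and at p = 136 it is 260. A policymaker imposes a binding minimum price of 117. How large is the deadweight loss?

1638.05

Demand slope = (98.6 − 118.9)/(260 − 57) = −0.1, so p = 124.6 − 0.1q.
Supply slope = (136 − 75.1)/(260 − 57) = 0.3, so p = 58 + 0.3q.
Competitive equilibrium: 124.6 − 0.1q = 58 + 0.3q → q* = 166.5, p* = 107.95.
At the floor p = 117, quantity demanded = (124.6 − 117)/0.1 = 76.
Sellers' marginal cost at q' = 76: 58 + 0.3·76 = 80.8.
Δq = 166.5 − 76 = 90.5; wedge = 117 − 80.8 = 36.2.
Welfare loss = ½ × 90.5 × 36.2 = 1638.05.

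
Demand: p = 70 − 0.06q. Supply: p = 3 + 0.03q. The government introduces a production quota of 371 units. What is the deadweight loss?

Competitive equilibrium: 70 − 0.06q = 3 + 0.03q → q* = 744.4444, p* = 25.3333.
At q = 371: demand price = 70 − 0.06·371 = 47.74; supply price = 3 + 0.03·371 = 14.13.
Δq = 744.4444 − 371 = 373.4444; wedge = 47.74 − 14.13 = 33.61.
The triangle = ½ × 373.4444 × 33.61 = 6275.73.

6275.73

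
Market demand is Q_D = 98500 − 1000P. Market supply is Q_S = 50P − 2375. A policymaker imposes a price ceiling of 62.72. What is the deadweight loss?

29198.34

In inverse form: demand P = 98.5 − 0.001Q, supply P = 47.5 + 0.02Q.
Competitive equilibrium: 98.5 − 0.001Q = 47.5 + 0.02Q → Q* = 2428.5714, P* = 96.0714.
At the ceiling P = 62.72, quantity supplied = (62.72 − 47.5)/0.02 = 761.
Willingness to pay at Q' = 761: 98.5 − 0.001·761 = 97.739.
ΔQ = 2428.5714 − 761 = 1667.5714; wedge = 97.739 − 62.72 = 35.019.
Welfare loss = ½ × 1667.5714 × 35.019 = 29198.34.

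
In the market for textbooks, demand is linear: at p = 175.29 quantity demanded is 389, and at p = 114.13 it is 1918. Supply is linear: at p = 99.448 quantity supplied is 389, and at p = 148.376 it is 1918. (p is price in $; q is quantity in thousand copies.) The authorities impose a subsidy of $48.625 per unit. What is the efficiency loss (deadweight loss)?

$16419.38 thousand

Demand slope = (114.13 − 175.29)/(1918 − 389) = −0.04, so p = 190.85 − 0.04q.
Supply slope = (148.376 − 99.448)/(1918 − 389) = 0.032, so p = 87 + 0.032q.
Competitive equilibrium: 190.85 − 0.04q = 87 + 0.032q → q* = 1442.3611, p* = 133.1556.
The subsidy lowers effective supply by 48.625: p = 38.375 + 0.032q.
New quantity: 190.85 − 0.04q = 38.375 + 0.032q → q' = 2117.7083.
Overproduction Δq = 2117.7083 − 1442.3611 = 675.3472; wedge = subsidy = 48.625.
Deadweight loss = ½ × 675.3472 × 48.625 = $16419.38 thousand.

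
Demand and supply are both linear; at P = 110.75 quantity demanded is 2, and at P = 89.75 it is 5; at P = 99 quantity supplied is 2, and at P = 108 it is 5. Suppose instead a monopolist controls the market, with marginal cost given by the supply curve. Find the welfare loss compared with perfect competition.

Demand slope = (89.75 − 110.75)/(5 − 2) = −7, so P = 124.75 − 7Q.
Supply slope = (108 − 99)/(5 − 2) = 3, so P = 93 + 3Q.
Competitive equilibrium: 124.75 − 7Q = 93 + 3Q → Q* = 3.175, P* = 102.525.
Marginal revenue: MR = 124.75 − 14Q. Set MR = MC: 124.75 − 14Q = 93 + 3Q → Q_m = 1.8676.
Price P_m = 124.75 − 7·1.8676 = 111.6768; MC(Q_m) = 93 + 3·1.8676 = 98.6028.
Competitive Q* = 3.175, so ΔQ = 1.3074; wedge = 111.6768 − 98.6028 = 13.074.
Deadweight loss = ½ × 1.3074 × 13.074 = 8.55.

8.55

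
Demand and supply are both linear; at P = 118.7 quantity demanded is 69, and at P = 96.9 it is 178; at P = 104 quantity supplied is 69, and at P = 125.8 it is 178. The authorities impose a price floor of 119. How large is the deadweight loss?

292.61

Demand slope = (96.9 − 118.7)/(178 − 69) = −0.2, so P = 132.5 − 0.2Q.
Supply slope = (125.8 − 104)/(178 − 69) = 0.2, so P = 90.2 + 0.2Q.
Competitive equilibrium: 132.5 − 0.2Q = 90.2 + 0.2Q → Q* = 105.75, P* = 111.35.
At the floor P = 119, quantity demanded = (132.5 − 119)/0.2 = 67.5.
Sellers' marginal cost at Q' = 67.5: 90.2 + 0.2·67.5 = 103.7.
ΔQ = 105.75 − 67.5 = 38.25; wedge = 119 − 103.7 = 15.3.
DWL = ½ × 38.25 × 15.3 = 292.61.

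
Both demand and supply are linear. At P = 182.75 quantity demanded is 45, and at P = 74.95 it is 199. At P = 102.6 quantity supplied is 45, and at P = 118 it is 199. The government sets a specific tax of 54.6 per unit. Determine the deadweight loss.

1863.225

Demand slope = (74.95 − 182.75)/(199 − 45) = −0.7, so P = 214.25 − 0.7Q.
Supply slope = (118 − 102.6)/(199 − 45) = 0.1, so P = 98.1 + 0.1Q.
Competitive equilibrium: 214.25 − 0.7Q = 98.1 + 0.1Q → Q* = 145.1875, P* = 112.6188.
With the tax, the buyer price exceeds the seller price by 54.6: (214.25 − 0.7Q) − (98.1 + 0.1Q) = 54.6 → Q' = 76.9375.
ΔQ = 145.1875 − 76.9375 = 68.25; the wedge equals the tax, 54.6.
The triangle = ½ × 68.25 × 54.6 = 1863.225.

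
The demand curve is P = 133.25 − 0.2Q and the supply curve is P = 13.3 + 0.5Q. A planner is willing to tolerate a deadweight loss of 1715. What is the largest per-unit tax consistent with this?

49

Competitive equilibrium: 133.25 − 0.2Q = 13.3 + 0.5Q → Q* = 171.3571, P* = 98.9786.
A tax t gives ΔQ = t/0.7 and wedge t, so DWL = t²/1.4.
t²/1.4 = 1715 → t² = 2401 → t = 49.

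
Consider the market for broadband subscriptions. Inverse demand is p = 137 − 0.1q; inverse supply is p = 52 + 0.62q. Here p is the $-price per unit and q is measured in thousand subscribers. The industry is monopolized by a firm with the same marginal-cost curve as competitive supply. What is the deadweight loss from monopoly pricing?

$74.62 thousand

Competitive equilibrium: 137 − 0.1q = 52 + 0.62q → q* = 118.0556, p* = 125.1944.
Marginal revenue: MR = 137 − 0.2q. Set MR = MC: 137 − 0.2q = 52 + 0.62q → q_m = 103.6585.
Price p_m = 137 − 0.1·103.6585 = 126.6342; MC(q_m) = 52 + 0.62·103.6585 = 116.2683.
Competitive q* = 118.0556, so Δq = 14.3971; wedge = 126.6342 − 116.2683 = 10.3659.
Deadweight loss = ½ × 14.3971 × 10.3659 = $74.62 thousand.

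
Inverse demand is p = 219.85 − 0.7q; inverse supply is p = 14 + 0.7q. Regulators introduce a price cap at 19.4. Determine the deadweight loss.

Competitive equilibrium: 219.85 − 0.7q = 14 + 0.7q → q* = 147.0357, p* = 116.925.
At the ceiling p = 19.4, quantity supplied = (19.4 − 14)/0.7 = 7.7143.
Willingness to pay at q' = 7.7143: 219.85 − 0.7·7.7143 = 214.45.
Δq = 147.0357 − 7.7143 = 139.3214; wedge = 214.45 − 19.4 = 195.05.
Deadweight loss = ½ × 139.3214 × 195.05 = 13587.32.

13587.32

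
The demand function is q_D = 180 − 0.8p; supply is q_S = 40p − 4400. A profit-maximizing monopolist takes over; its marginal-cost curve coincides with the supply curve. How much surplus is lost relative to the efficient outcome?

1271.02

In inverse form: demand p = 225 − 1.25q, supply p = 110 + 0.025q.
Competitive equilibrium: 225 − 1.25q = 110 + 0.025q → q* = 90.1961, p* = 112.2549.
Marginal revenue: MR = 225 − 2.5q. Set MR = MC: 225 − 2.5q = 110 + 0.025q → q_m = 45.5446.
Price p_m = 225 − 1.25·45.5446 = 168.0693; MC(q_m) = 110 + 0.025·45.5446 = 111.1386.
Competitive q* = 90.1961, so Δq = 44.6515; wedge = 168.0693 − 111.1386 = 56.9307.
DWL = ½ × 44.6515 × 56.9307 = 1271.02.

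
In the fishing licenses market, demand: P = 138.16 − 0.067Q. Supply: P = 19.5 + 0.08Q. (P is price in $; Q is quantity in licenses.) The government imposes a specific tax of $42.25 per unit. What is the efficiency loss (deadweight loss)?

Competitive equilibrium: 138.16 − 0.067Q = 19.5 + 0.08Q → Q* = 807.2109, P* = 84.0769.
With the tax, the buyer price exceeds the seller price by 42.25: (138.16 − 0.067Q) − (19.5 + 0.08Q) = 42.25 → Q' = 519.7959.
ΔQ = 807.2109 − 519.7959 = 287.415; the wedge equals the tax, 42.25.
The triangle = ½ × 287.415 × 42.25 = $6071.64.

$6071.64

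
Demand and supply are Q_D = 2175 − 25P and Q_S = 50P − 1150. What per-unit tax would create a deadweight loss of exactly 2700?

18

In inverse form: demand P = 87 − 0.04Q, supply P = 23 + 0.02Q.
Competitive equilibrium: 87 − 0.04Q = 23 + 0.02Q → Q* = 1066.6667, P* = 44.3333.
A tax t gives ΔQ = t/0.06 and wedge t, so DWL = t²/0.12.
t²/0.12 = 2700 → t² = 324 → t = 18.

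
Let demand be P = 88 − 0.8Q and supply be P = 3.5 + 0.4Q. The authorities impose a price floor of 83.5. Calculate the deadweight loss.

Competitive equilibrium: 88 − 0.8Q = 3.5 + 0.4Q → Q* = 70.4167, P* = 31.6667.
At the floor P = 83.5, quantity demanded = (88 − 83.5)/0.8 = 5.625.
Sellers' marginal cost at Q' = 5.625: 3.5 + 0.4·5.625 = 5.75.
ΔQ = 70.4167 − 5.625 = 64.7917; wedge = 83.5 − 5.75 = 77.75.
Deadweight loss = ½ × 64.7917 × 77.75 = 2518.78.

2518.78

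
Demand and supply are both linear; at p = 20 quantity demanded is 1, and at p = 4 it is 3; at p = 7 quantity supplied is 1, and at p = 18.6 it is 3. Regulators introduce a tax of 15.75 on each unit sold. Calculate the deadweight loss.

8.99

Demand slope = (4 − 20)/(3 − 1) = −8, so p = 28 − 8q.
Supply slope = (18.6 − 7)/(3 − 1) = 5.8, so p = 1.2 + 5.8q.
Competitive equilibrium: 28 − 8q = 1.2 + 5.8q → q* = 1.942, p* = 12.4638.
With the tax, the buyer price exceeds the seller price by 15.75: (28 − 8q) − (1.2 + 5.8q) = 15.75 → q' = 0.8007.
Δq = 1.942 − 0.8007 = 1.1413; the wedge equals the tax, 15.75.
Welfare loss = ½ × 1.1413 × 15.75 = 8.99.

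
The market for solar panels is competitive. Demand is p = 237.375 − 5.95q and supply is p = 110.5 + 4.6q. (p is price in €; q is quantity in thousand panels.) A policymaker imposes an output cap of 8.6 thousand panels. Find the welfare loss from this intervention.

Competitive equilibrium: 237.375 − 5.95q = 110.5 + 4.6q → q* = 12.0261, p* = 165.8199.
At q = 8.6: demand price = 237.375 − 5.95·8.6 = 186.205; supply price = 110.5 + 4.6·8.6 = 150.06.
Δq = 12.0261 − 8.6 = 3.4261; wedge = 186.205 − 150.06 = 36.145.
The triangle = ½ × 3.4261 × 36.145 = €61.92 thousand.

€61.92 thousand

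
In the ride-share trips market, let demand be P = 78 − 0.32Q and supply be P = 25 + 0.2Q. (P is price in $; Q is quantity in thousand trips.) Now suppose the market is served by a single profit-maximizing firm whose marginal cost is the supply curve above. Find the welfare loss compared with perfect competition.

$391.98 thousand

Competitive equilibrium: 78 − 0.32Q = 25 + 0.2Q → Q* = 101.9231, P* = 45.3846.
Marginal revenue: MR = 78 − 0.64Q. Set MR = MC: 78 − 0.64Q = 25 + 0.2Q → Q_m = 63.0952.
Price P_m = 78 − 0.32·63.0952 = 57.8095; MC(Q_m) = 25 + 0.2·63.0952 = 37.619.
Competitive Q* = 101.9231, so ΔQ = 38.8279; wedge = 57.8095 − 37.619 = 20.1905.
DWL = ½ × 38.8279 × 20.1905 = $391.98 thousand.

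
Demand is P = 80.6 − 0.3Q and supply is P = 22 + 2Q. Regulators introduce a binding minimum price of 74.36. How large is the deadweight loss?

25.17

Competitive equilibrium: 80.6 − 0.3Q = 22 + 2Q → Q* = 25.4783, P* = 72.9565.
At the floor P = 74.36, quantity demanded = (80.6 − 74.36)/0.3 = 20.8.
Sellers' marginal cost at Q' = 20.8: 22 + 2·20.8 = 63.6.
ΔQ = 25.4783 − 20.8 = 4.6783; wedge = 74.36 − 63.6 = 10.76.
The triangle = ½ × 4.6783 × 10.76 = 25.17.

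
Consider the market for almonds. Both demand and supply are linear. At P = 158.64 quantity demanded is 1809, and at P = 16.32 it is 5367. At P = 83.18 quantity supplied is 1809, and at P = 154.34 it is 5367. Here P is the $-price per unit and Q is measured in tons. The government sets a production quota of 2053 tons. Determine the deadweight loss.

$30825.60

Demand slope = (16.32 − 158.64)/(5367 − 1809) = −0.04, so P = 231 − 0.04Q.
Supply slope = (154.34 − 83.18)/(5367 − 1809) = 0.02, so P = 47 + 0.02Q.
Competitive equilibrium: 231 − 0.04Q = 47 + 0.02Q → Q* = 3066.6667, P* = 108.3333.
At Q = 2053: demand price = 231 − 0.04·2053 = 148.88; supply price = 47 + 0.02·2053 = 88.06.
ΔQ = 3066.6667 − 2053 = 1013.6667; wedge = 148.88 − 88.06 = 60.82.
Welfare loss = ½ × 1013.6667 × 60.82 = $30825.60.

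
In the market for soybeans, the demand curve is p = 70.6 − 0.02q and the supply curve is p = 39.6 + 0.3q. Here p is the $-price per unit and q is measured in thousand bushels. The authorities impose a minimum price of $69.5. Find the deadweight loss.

$280.56 thousand

Competitive equilibrium: 70.6 − 0.02q = 39.6 + 0.3q → q* = 96.875, p* = 68.6625.
At the floor p = 69.5, quantity demanded = (70.6 − 69.5)/0.02 = 55.
Sellers' marginal cost at q' = 55: 39.6 + 0.3·55 = 56.1.
Δq = 96.875 − 55 = 41.875; wedge = 69.5 − 56.1 = 13.4.
Welfare loss = ½ × 41.875 × 13.4 = $280.56 thousand.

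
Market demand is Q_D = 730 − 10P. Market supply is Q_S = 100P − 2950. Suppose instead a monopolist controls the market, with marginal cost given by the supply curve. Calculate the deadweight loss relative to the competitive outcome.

In inverse form: demand P = 73 − 0.1Q, supply P = 29.5 + 0.01Q.
Competitive equilibrium: 73 − 0.1Q = 29.5 + 0.01Q → Q* = 395.4545, P* = 33.4545.
Marginal revenue: MR = 73 − 0.2Q. Set MR = MC: 73 − 0.2Q = 29.5 + 0.01Q → Q_m = 207.1429.
Price P_m = 73 − 0.1·207.1429 = 52.2857; MC(Q_m) = 29.5 + 0.01·207.1429 = 31.5714.
Competitive Q* = 395.4545, so ΔQ = 188.3116; wedge = 52.2857 − 31.5714 = 20.7143.
Welfare loss = ½ × 188.3116 × 20.7143 = 1950.37.

1950.37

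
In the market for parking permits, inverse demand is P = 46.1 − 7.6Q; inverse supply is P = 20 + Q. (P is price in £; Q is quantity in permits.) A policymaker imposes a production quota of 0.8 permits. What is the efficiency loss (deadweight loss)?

£21.48

Competitive equilibrium: 46.1 − 7.6Q = 20 + Q → Q* = 3.0349, P* = 23.0349.
At Q = 0.8: demand price = 46.1 − 7.6·0.8 = 40.02; supply price = 20 + 1·0.8 = 20.8.
ΔQ = 3.0349 − 0.8 = 2.2349; wedge = 40.02 − 20.8 = 19.22.
Deadweight loss = ½ × 2.2349 × 19.22 = £21.48.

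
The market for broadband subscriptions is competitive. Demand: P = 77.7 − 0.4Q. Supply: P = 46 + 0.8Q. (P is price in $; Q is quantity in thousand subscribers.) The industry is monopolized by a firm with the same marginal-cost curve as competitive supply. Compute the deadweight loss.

Competitive equilibrium: 77.7 − 0.4Q = 46 + 0.8Q → Q* = 26.4167, P* = 67.1333.
Marginal revenue: MR = 77.7 − 0.8Q. Set MR = MC: 77.7 − 0.8Q = 46 + 0.8Q → Q_m = 19.8125.
Price P_m = 77.7 − 0.4·19.8125 = 69.775; MC(Q_m) = 46 + 0.8·19.8125 = 61.85.
Competitive Q* = 26.4167, so ΔQ = 6.6042; wedge = 69.775 − 61.85 = 7.925.
Deadweight loss = ½ × 6.6042 × 7.925 = $26.17 thousand.

$26.17 thousand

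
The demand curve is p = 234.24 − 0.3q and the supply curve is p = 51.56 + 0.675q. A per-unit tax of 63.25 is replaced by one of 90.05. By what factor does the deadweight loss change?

2.027

Competitive equilibrium: 234.24 − 0.3q = 51.56 + 0.675q → q* = 187.3641, p* = 178.0308.
For a per-unit tax t: Δq = t/0.975, so DWL = ½·t·(t/0.975) = t²/1.95.
At t = 63.25: DWL = 2051.571. At t = 90.05: DWL = 4158.463.
Ratio = (90.05/63.25)² = 2.027.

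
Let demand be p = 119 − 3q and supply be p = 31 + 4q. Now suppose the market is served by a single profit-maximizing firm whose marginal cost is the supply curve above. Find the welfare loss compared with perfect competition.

49.78

Competitive equilibrium: 119 − 3q = 31 + 4q → q* = 12.5714, p* = 81.2857.
Marginal revenue: MR = 119 − 6q. Set MR = MC: 119 − 6q = 31 + 4q → q_m = 8.8.
Price p_m = 119 − 3·8.8 = 92.6; MC(q_m) = 31 + 4·8.8 = 66.2.
Competitive q* = 12.5714, so Δq = 3.7714; wedge = 92.6 − 66.2 = 26.4.
The triangle = ½ × 3.7714 × 26.4 = 49.78.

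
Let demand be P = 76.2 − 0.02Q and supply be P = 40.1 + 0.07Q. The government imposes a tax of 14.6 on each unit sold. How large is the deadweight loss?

Competitive equilibrium: 76.2 − 0.02Q = 40.1 + 0.07Q → Q* = 401.1111, P* = 68.1778.
With the tax, the buyer price exceeds the seller price by 14.6: (76.2 − 0.02Q) − (40.1 + 0.07Q) = 14.6 → Q' = 238.8889.
ΔQ = 401.1111 − 238.8889 = 162.2222; the wedge equals the tax, 14.6.
Welfare loss = ½ × 162.2222 × 14.6 = 1184.22.

1184.22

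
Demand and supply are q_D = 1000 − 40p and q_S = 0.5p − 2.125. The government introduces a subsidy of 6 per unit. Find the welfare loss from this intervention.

8.89

In inverse form: demand p = 25 − 0.025q, supply p = 4.25 + 2q.
Competitive equilibrium: 25 − 0.025q = 4.25 + 2q → q* = 10.2469, p* = 24.7438.
The subsidy lowers effective supply by 6: p = 2q − 1.75.
New quantity: 25 − 0.025q = 2q − 1.75 → q' = 13.2099.
Overproduction Δq = 13.2099 − 10.2469 = 2.963; wedge = subsidy = 6.
Welfare loss = ½ × 2.963 × 6 = 8.89.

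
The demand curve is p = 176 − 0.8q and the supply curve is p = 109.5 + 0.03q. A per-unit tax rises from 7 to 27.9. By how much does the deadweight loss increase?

439.40

Competitive equilibrium: 176 − 0.8q = 109.5 + 0.03q → q* = 80.1205, p* = 111.9036.
For a per-unit tax t: Δq = t/0.83, so DWL = ½·t·(t/0.83) = t²/1.66.
At t = 7: DWL = 29.518. At t = 27.9: DWL = 468.922.
Increase = 468.922 − 29.518 = 439.40.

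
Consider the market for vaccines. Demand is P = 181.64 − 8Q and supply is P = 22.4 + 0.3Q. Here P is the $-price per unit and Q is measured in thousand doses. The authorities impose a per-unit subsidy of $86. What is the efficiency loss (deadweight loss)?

$445.54 thousand

Competitive equilibrium: 181.64 − 8Q = 22.4 + 0.3Q → Q* = 19.1855, P* = 28.1557.
The subsidy lowers effective supply by 86: P = 0.3Q − 63.6.
New quantity: 181.64 − 8Q = 0.3Q − 63.6 → Q' = 29.547.
Overproduction ΔQ = 29.547 − 19.1855 = 10.3615; wedge = subsidy = 86.
DWL = ½ × 10.3615 × 86 = $445.54 thousand.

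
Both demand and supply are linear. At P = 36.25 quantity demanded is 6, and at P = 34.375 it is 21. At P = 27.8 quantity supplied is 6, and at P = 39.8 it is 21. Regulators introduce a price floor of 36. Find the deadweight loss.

23.55

Demand slope = (34.375 − 36.25)/(21 − 6) = −0.125, so P = 37 − 0.125Q.
Supply slope = (39.8 − 27.8)/(21 − 6) = 0.8, so P = 23 + 0.8Q.
Competitive equilibrium: 37 − 0.125Q = 23 + 0.8Q → Q* = 15.1351, P* = 35.1081.
At the floor P = 36, quantity demanded = (37 − 36)/0.125 = 8.
Sellers' marginal cost at Q' = 8: 23 + 0.8·8 = 29.4.
ΔQ = 15.1351 − 8 = 7.1351; wedge = 36 − 29.4 = 6.6.
Welfare loss = ½ × 7.1351 × 6.6 = 23.55.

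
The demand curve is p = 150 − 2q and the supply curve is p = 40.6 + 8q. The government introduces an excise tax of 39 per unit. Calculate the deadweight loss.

Competitive equilibrium: 150 − 2q = 40.6 + 8q → q* = 10.94, p* = 128.12.
With the tax, the buyer price exceeds the seller price by 39: (150 − 2q) − (40.6 + 8q) = 39 → q' = 7.04.
Δq = 10.94 − 7.04 = 3.9; the wedge equals the tax, 39.
Deadweight loss = ½ × 3.9 × 39 = 76.05.

76.05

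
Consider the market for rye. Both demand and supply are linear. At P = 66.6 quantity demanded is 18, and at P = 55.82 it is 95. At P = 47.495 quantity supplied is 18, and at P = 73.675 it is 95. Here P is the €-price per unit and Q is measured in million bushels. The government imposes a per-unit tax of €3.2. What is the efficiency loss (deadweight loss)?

Demand slope = (55.82 − 66.6)/(95 − 18) = −0.14, so P = 69.12 − 0.14Q.
Supply slope = (73.675 − 47.495)/(95 − 18) = 0.34, so P = 41.375 + 0.34Q.
Competitive equilibrium: 69.12 − 0.14Q = 41.375 + 0.34Q → Q* = 57.8021, P* = 61.0277.
With the tax, the buyer price exceeds the seller price by 3.2: (69.12 − 0.14Q) − (41.375 + 0.34Q) = 3.2 → Q' = 51.1354.
ΔQ = 57.8021 − 51.1354 = 6.6667; the wedge equals the tax, 3.2.
The triangle = ½ × 6.6667 × 3.2 = €10.67 million.

€10.67 million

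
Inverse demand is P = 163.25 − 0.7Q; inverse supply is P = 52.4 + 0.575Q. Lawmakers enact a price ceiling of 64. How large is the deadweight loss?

Competitive equilibrium: 163.25 − 0.7Q = 52.4 + 0.575Q → Q* = 86.9412, P* = 102.3912.
At the ceiling P = 64, quantity supplied = (64 − 52.4)/0.575 = 20.1739.
Willingness to pay at Q' = 20.1739: 163.25 − 0.7·20.1739 = 149.1283.
ΔQ = 86.9412 − 20.1739 = 66.7673; wedge = 149.1283 − 64 = 85.1283.
The triangle = ½ × 66.7673 × 85.1283 = 2841.89.

2841.89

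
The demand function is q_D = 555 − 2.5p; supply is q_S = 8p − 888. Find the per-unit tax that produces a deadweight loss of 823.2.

In inverse form: demand p = 222 − 0.4q, supply p = 111 + 0.125q.
Competitive equilibrium: 222 − 0.4q = 111 + 0.125q → q* = 211.4286, p* = 137.4286.
A tax t gives Δq = t/0.525 and wedge t, so DWL = t²/1.05.
t²/1.05 = 823.2 → t² = 864.36 → t = 29.4.

29.4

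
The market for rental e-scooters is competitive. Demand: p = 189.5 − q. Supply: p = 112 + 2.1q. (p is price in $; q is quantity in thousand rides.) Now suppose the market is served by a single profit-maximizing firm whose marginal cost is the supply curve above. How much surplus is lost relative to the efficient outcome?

Competitive equilibrium: 189.5 − q = 112 + 2.1q → q* = 25, p* = 164.5.
Marginal revenue: MR = 189.5 − 2q. Set MR = MC: 189.5 − 2q = 112 + 2.1q → q_m = 18.9024.
Price p_m = 189.5 − 1·18.9024 = 170.5976; MC(q_m) = 112 + 2.1·18.9024 = 151.695.
Competitive q* = 25, so Δq = 6.0976; wedge = 170.5976 − 151.695 = 18.9026.
The triangle = ½ × 6.0976 × 18.9026 = $57.63 thousand.

$57.63 thousand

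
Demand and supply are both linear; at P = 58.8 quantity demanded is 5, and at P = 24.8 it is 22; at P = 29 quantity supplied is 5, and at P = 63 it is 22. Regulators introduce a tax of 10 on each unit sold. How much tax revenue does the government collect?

Demand slope = (24.8 − 58.8)/(22 − 5) = −2, so P = 68.8 − 2Q.
Supply slope = (63 − 29)/(22 − 5) = 2, so P = 19 + 2Q.
Competitive equilibrium: 68.8 − 2Q = 19 + 2Q → Q* = 12.45, P* = 43.9.
With the tax, the buyer price exceeds the seller price by 10: (68.8 − 2Q) − (19 + 2Q) = 10 → Q' = 9.95.
Tax revenue = 10 × 9.95 = 99.50.

99.50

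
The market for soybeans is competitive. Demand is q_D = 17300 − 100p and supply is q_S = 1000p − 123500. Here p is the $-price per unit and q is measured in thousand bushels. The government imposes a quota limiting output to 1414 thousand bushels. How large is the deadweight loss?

$52378.678 thousand

In inverse form: demand p = 173 − 0.01q, supply p = 123.5 + 0.001q.
Competitive equilibrium: 173 − 0.01q = 123.5 + 0.001q → q* = 4500, p* = 128.
At q = 1414: demand price = 173 − 0.01·1414 = 158.86; supply price = 123.5 + 0.001·1414 = 124.914.
Δq = 4500 − 1414 = 3086; wedge = 158.86 − 124.914 = 33.946.
Welfare loss = ½ × 3086 × 33.946 = $52378.678 thousand.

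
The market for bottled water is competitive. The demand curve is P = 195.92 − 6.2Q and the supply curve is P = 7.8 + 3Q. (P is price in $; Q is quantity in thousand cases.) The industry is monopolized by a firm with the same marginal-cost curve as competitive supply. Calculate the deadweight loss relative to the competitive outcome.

$311.74 thousand

Competitive equilibrium: 195.92 − 6.2Q = 7.8 + 3Q → Q* = 20.4478, P* = 69.1435.
Marginal revenue: MR = 195.92 − 12.4Q. Set MR = MC: 195.92 − 12.4Q = 7.8 + 3Q → Q_m = 12.2156.
Price P_m = 195.92 − 6.2·12.2156 = 120.1833; MC(Q_m) = 7.8 + 3·12.2156 = 44.4468.
Competitive Q* = 20.4478, so ΔQ = 8.2322; wedge = 120.1833 − 44.4468 = 75.7365.
Welfare loss = ½ × 8.2322 × 75.7365 = $311.74 thousand.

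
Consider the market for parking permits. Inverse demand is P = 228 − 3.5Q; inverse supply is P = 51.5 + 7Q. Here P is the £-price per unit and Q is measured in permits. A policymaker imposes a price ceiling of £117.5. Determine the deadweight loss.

Competitive equilibrium: 228 − 3.5Q = 51.5 + 7Q → Q* = 16.8095, P* = 169.1667.
At the ceiling P = 117.5, quantity supplied = (117.5 − 51.5)/7 = 9.4286.
Willingness to pay at Q' = 9.4286: 228 − 3.5·9.4286 = 194.9999.
ΔQ = 16.8095 − 9.4286 = 7.3809; wedge = 194.9999 − 117.5 = 77.4999.
Deadweight loss = ½ × 7.3809 × 77.4999 = £286.01.

£286.01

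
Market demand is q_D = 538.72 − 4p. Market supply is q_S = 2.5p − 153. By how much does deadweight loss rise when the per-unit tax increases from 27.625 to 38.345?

In inverse form: demand p = 134.68 − 0.25q, supply p = 61.2 + 0.4q.
Competitive equilibrium: 134.68 − 0.25q = 61.2 + 0.4q → q* = 113.0462, p* = 106.4185.
For a per-unit tax t: Δq = t/0.65, so DWL = ½·t·(t/0.65) = t²/1.3.
At t = 27.625: DWL = 587.031. At t = 38.345: DWL = 1131.03.
Increase = 1131.03 − 587.031 = 544.

544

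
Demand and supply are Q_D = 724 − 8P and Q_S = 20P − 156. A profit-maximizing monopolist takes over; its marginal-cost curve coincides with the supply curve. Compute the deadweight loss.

3392.50

In inverse form: demand P = 90.5 − 0.125Q, supply P = 7.8 + 0.05Q.
Competitive equilibrium: 90.5 − 0.125Q = 7.8 + 0.05Q → Q* = 472.5714286, P* = 31.4285714.
Marginal revenue: MR = 90.5 − 0.25Q. Set MR = MC: 90.5 − 0.25Q = 7.8 + 0.05Q → Q_m = 275.6666667.
Price P_m = 90.5 − 0.125·275.6666667 = 56.0416667; MC(Q_m) = 7.8 + 0.05·275.6666667 = 21.5833333.
Competitive Q* = 472.5714286, so ΔQ = 196.9047619; wedge = 56.0416667 − 21.5833333 = 34.4583334.
Welfare loss = ½ × 196.9047619 × 34.4583334 = 3392.50.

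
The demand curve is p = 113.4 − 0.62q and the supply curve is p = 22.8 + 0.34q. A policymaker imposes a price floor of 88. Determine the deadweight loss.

1369.12

Competitive equilibrium: 113.4 − 0.62q = 22.8 + 0.34q → q* = 94.375, p* = 54.8875.
At the floor p = 88, quantity demanded = (113.4 − 88)/0.62 = 40.9677.
Sellers' marginal cost at q' = 40.9677: 22.8 + 0.34·40.9677 = 36.729.
Δq = 94.375 − 40.9677 = 53.4073; wedge = 88 − 36.729 = 51.271.
Welfare loss = ½ × 53.4073 × 51.271 = 1369.12.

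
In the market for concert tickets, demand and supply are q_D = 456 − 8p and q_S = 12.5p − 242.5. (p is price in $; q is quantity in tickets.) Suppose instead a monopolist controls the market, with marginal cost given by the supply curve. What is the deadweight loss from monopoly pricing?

$494.75

In inverse form: demand p = 57 − 0.125q, supply p = 19.4 + 0.08q.
Competitive equilibrium: 57 − 0.125q = 19.4 + 0.08q → q* = 183.4146, p* = 34.0732.
Marginal revenue: MR = 57 − 0.25q. Set MR = MC: 57 − 0.25q = 19.4 + 0.08q → q_m = 113.9394.
Price p_m = 57 − 0.125·113.9394 = 42.7576; MC(q_m) = 19.4 + 0.08·113.9394 = 28.5152.
Competitive q* = 183.4146, so Δq = 69.4752; wedge = 42.7576 − 28.5152 = 14.2424.
DWL = ½ × 69.4752 × 14.2424 = $494.75.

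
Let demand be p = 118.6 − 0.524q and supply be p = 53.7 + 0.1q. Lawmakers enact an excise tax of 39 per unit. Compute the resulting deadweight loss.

Competitive equilibrium: 118.6 − 0.524q = 53.7 + 0.1q → q* = 104.0064, p* = 64.1006.
With the tax, the buyer price exceeds the seller price by 39: (118.6 − 0.524q) − (53.7 + 0.1q) = 39 → q' = 41.5064.
Δq = 104.0064 − 41.5064 = 62.5; the wedge equals the tax, 39.
The triangle = ½ × 62.5 × 39 = 1218.75.

1218.75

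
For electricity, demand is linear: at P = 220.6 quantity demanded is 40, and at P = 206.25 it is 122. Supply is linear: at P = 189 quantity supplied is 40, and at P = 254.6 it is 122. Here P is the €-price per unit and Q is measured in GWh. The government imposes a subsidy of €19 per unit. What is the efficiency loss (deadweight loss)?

€185.13

Demand slope = (206.25 − 220.6)/(122 − 40) = −0.175, so P = 227.6 − 0.175Q.
Supply slope = (254.6 − 189)/(122 − 40) = 0.8, so P = 157 + 0.8Q.
Competitive equilibrium: 227.6 − 0.175Q = 157 + 0.8Q → Q* = 72.4103, P* = 214.9282.
The subsidy lowers effective supply by 19: P = 138 + 0.8Q.
New quantity: 227.6 − 0.175Q = 138 + 0.8Q → Q' = 91.8974.
Overproduction ΔQ = 91.8974 − 72.4103 = 19.4871; wedge = subsidy = 19.
Deadweight loss = ½ × 19.4871 × 19 = €185.13.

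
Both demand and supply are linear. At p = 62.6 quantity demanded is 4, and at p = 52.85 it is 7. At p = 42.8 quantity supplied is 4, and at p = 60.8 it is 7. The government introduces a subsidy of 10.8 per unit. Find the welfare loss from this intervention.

6.30

Demand slope = (52.85 − 62.6)/(7 − 4) = −3.25, so p = 75.6 − 3.25q.
Supply slope = (60.8 − 42.8)/(7 − 4) = 6, so p = 18.8 + 6q.
Competitive equilibrium: 75.6 − 3.25q = 18.8 + 6q → q* = 6.14054, p* = 55.64324.
The subsidy lowers effective supply by 10.8: p = 8 + 6q.
New quantity: 75.6 − 3.25q = 8 + 6q → q' = 7.30811.
Overproduction Δq = 7.30811 − 6.14054 = 1.16757; wedge = subsidy = 10.8.
Deadweight loss = ½ × 1.16757 × 10.8 = 6.30.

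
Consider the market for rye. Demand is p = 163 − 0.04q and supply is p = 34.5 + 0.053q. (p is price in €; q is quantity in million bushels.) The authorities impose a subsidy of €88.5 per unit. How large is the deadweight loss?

Competitive equilibrium: 163 − 0.04q = 34.5 + 0.053q → q* = 1381.7204, p* = 107.7312.
The subsidy lowers effective supply by 88.5: p = 0.053q − 54.
New quantity: 163 − 0.04q = 0.053q − 54 → q' = 2333.3333.
Overproduction Δq = 2333.3333 − 1381.7204 = 951.6129; wedge = subsidy = 88.5.
DWL = ½ × 951.6129 × 88.5 = €42108.87 million.

€42108.87 million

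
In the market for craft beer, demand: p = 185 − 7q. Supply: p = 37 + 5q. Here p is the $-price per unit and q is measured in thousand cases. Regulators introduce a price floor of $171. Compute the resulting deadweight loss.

Competitive equilibrium: 185 − 7q = 37 + 5q → q* = 12.33333, p* = 98.66667.
At the floor p = 171, quantity demanded = (185 − 171)/7 = 2.
Sellers' marginal cost at q' = 2: 37 + 5·2 = 47.
Δq = 12.33333 − 2 = 10.33333; wedge = 171 − 47 = 124.
The triangle = ½ × 10.33333 × 124 = $640.67 thousand.

$640.67 thousand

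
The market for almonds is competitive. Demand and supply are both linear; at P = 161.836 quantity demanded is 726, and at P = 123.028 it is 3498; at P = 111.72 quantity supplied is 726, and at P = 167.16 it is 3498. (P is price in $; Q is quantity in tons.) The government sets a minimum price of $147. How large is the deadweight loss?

$2917.76

Demand slope = (123.028 − 161.836)/(3498 − 726) = −0.014, so P = 172 − 0.014Q.
Supply slope = (167.16 − 111.72)/(3498 − 726) = 0.02, so P = 97.2 + 0.02Q.
Competitive equilibrium: 172 − 0.014Q = 97.2 + 0.02Q → Q* = 2200, P* = 141.2.
At the floor P = 147, quantity demanded = (172 − 147)/0.014 = 1785.714286.
Sellers' marginal cost at Q' = 1785.714286: 97.2 + 0.02·1785.714286 = 132.914286.
ΔQ = 2200 − 1785.714286 = 414.285714; wedge = 147 − 132.914286 = 14.085714.
DWL = ½ × 414.285714 × 14.085714 = $2917.76.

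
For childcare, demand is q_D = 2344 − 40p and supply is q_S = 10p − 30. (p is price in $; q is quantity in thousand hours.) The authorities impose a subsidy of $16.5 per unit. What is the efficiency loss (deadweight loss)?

$1089 thousand

In inverse form: demand p = 58.6 − 0.025q, supply p = 3 + 0.1q.
Competitive equilibrium: 58.6 − 0.025q = 3 + 0.1q → q* = 444.8, p* = 47.48.
The subsidy lowers effective supply by 16.5: p = 0.1q − 13.5.
New quantity: 58.6 − 0.025q = 0.1q − 13.5 → q' = 576.8.
Overproduction Δq = 576.8 − 444.8 = 132; wedge = subsidy = 16.5.
The triangle = ½ × 132 × 16.5 = $1089 thousand.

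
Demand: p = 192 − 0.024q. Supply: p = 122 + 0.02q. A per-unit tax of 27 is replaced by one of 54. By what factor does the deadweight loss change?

Competitive equilibrium: 192 − 0.024q = 122 + 0.02q → q* = 1590.9091, p* = 153.8182.
For a per-unit tax t: Δq = t/0.044, so DWL = ½·t·(t/0.044) = t²/0.088.
At t = 27: DWL = 8284.091. At t = 54: DWL = 33136.364.
Ratio = (54/27)² = 4.

4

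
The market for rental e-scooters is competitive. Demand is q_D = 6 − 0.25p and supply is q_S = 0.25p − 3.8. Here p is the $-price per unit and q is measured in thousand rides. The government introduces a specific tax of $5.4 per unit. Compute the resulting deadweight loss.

In inverse form: demand p = 24 − 4q, supply p = 15.2 + 4q.
Competitive equilibrium: 24 − 4q = 15.2 + 4q → q* = 1.1, p* = 19.6.
With the tax, the buyer price exceeds the seller price by 5.4: (24 − 4q) − (15.2 + 4q) = 5.4 → q' = 0.425.
Δq = 1.1 − 0.425 = 0.675; the wedge equals the tax, 5.4.
Deadweight loss = ½ × 0.675 × 5.4 = $1.82 thousand.

$1.82 thousand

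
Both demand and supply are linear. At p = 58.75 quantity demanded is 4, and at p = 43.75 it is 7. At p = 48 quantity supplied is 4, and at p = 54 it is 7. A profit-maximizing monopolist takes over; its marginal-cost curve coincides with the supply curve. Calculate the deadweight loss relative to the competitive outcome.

Demand slope = (43.75 − 58.75)/(7 − 4) = −5, so p = 78.75 − 5q.
Supply slope = (54 − 48)/(7 − 4) = 2, so p = 40 + 2q.
Competitive equilibrium: 78.75 − 5q = 40 + 2q → q* = 5.5357, p* = 51.0714.
Marginal revenue: MR = 78.75 − 10q. Set MR = MC: 78.75 − 10q = 40 + 2q → q_m = 3.2292.
Price p_m = 78.75 − 5·3.2292 = 62.604; MC(q_m) = 40 + 2·3.2292 = 46.4584.
Competitive q* = 5.5357, so Δq = 2.3065; wedge = 62.604 − 46.4584 = 16.1456.
Deadweight loss = ½ × 2.3065 × 16.1456 = 18.62.

18.62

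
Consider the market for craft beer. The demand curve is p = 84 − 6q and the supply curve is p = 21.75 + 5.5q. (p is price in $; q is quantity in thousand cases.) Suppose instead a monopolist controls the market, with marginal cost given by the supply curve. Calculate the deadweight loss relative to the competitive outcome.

Competitive equilibrium: 84 − 6q = 21.75 + 5.5q → q* = 5.413, p* = 51.5217.
Marginal revenue: MR = 84 − 12q. Set MR = MC: 84 − 12q = 21.75 + 5.5q → q_m = 3.5571.
Price p_m = 84 − 6·3.5571 = 62.6574; MC(q_m) = 21.75 + 5.5·3.5571 = 41.3141.
Competitive q* = 5.413, so Δq = 1.8559; wedge = 62.6574 − 41.3141 = 21.3433.
The triangle = ½ × 1.8559 × 21.3433 = $19.81 thousand.

$19.81 thousand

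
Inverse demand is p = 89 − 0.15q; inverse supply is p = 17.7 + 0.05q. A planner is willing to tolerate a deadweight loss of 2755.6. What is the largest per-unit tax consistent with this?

33.2

Competitive equilibrium: 89 − 0.15q = 17.7 + 0.05q → q* = 356.5, p* = 35.525.
A tax t gives Δq = t/0.2 and wedge t, so DWL = t²/0.4.
t²/0.4 = 2755.6 → t² = 1102.24 → t = 33.2.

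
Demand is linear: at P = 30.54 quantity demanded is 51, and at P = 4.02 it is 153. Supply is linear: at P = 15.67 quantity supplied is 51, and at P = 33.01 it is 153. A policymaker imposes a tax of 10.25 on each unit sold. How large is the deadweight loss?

122.17

Demand slope = (4.02 − 30.54)/(153 − 51) = −0.26, so P = 43.8 − 0.26Q.
Supply slope = (33.01 − 15.67)/(153 − 51) = 0.17, so P = 7 + 0.17Q.
Competitive equilibrium: 43.8 − 0.26Q = 7 + 0.17Q → Q* = 85.5814, P* = 21.5488.
With the tax, the buyer price exceeds the seller price by 10.25: (43.8 − 0.26Q) − (7 + 0.17Q) = 10.25 → Q' = 61.7442.
ΔQ = 85.5814 − 61.7442 = 23.8372; the wedge equals the tax, 10.25.
DWL = ½ × 23.8372 × 10.25 = 122.17.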